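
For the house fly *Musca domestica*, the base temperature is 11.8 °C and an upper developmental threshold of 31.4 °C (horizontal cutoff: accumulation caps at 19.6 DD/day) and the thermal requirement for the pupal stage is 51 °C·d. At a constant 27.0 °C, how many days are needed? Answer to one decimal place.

Daily accumulation = 27.0 − 11.8 = 15.2 DD/day.
Duration = 51 / 15.2 = 3.355 ≈ 3.4 days.

3.4 days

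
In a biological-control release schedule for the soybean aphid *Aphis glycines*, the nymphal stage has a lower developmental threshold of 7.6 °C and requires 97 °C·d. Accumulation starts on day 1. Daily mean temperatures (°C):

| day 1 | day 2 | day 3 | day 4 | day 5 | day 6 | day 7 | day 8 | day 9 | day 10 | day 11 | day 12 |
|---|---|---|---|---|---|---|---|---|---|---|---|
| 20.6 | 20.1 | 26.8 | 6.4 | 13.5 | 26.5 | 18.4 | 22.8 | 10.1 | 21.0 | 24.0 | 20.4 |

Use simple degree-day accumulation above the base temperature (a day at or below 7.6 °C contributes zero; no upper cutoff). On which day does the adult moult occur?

Daily DD above 7.6 °C: 13.0, 12.5, 19.2, 0.0, 5.9, 18.9, 10.8, 15.2, 2.5, 13.4, 16.4, 12.8.
Cumulative: 13.0, 25.5, 44.7, 44.7, 50.6, 69.5, 80.3, 95.5, 98.0, 111.4, 127.8, 140.6.
The total first reaches 97 DD on day 9.

day 9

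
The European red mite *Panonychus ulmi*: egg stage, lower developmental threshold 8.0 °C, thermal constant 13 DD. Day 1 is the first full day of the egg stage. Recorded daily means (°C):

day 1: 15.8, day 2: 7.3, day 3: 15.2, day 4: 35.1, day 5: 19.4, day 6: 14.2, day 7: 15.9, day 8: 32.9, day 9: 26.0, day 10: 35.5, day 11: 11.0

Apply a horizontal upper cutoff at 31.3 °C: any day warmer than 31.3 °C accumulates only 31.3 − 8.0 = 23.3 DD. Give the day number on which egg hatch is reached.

Daily DD above 8.0 °C (capped at 23.3): 7.8, 0.0, 7.2, 23.3, 11.4, 6.2, 7.9, 23.3, 18.0, 23.3, 3.0.
Cumulative: 7.8, 7.8, 15.0, 38.3, 49.7, 55.9, 63.8, 87.1, 105.1, 128.4, 131.4.
The total first reaches 13 DD on day 3.

day 3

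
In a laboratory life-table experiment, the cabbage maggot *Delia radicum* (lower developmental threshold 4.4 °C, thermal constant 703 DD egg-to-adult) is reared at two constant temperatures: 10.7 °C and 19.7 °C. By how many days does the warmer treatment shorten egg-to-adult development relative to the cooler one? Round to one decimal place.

At 10.7 °C: 703 / (10.7 − 4.4) = 703 / 6.3 = 111.587 d.
At 19.7 °C: 703 / (19.7 − 4.4) = 703 / 15.3 = 45.948 d.
Difference = |111.587 − 45.948| = 65.640 ≈ 65.6 days.

65.6 days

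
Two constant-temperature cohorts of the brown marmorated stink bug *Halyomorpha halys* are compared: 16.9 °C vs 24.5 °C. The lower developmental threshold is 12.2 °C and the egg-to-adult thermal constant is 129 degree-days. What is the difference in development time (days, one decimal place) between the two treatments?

At 16.9 °C: 129 / (16.9 − 12.2) = 129 / 4.7 = 27.447 d.
At 24.5 °C: 129 / (24.5 − 12.2) = 129 / 12.3 = 10.488 d.
Difference = |27.447 − 10.488| = 16.959 ≈ 17.0 days.

17.0 days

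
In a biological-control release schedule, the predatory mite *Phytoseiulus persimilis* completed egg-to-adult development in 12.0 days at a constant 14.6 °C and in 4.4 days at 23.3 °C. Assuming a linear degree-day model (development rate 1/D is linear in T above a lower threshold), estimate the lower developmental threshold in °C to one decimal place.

9.6 °C

Linear rate model ⇒ the product D·(T − T_b) is constant across temperatures.
12.0·(14.6 − T_b) = 4.4·(23.3 − T_b)
T_b = (12.0·14.6 − 4.4·23.3) / (12.0 − 4.4) = 72.68 / 7.6 = 9.563 °C ≈ 9.6 °C.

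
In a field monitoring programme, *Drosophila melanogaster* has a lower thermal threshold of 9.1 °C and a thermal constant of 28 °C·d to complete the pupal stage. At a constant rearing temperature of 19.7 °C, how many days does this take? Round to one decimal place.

Daily accumulation = 19.7 − 9.1 = 10.6 DD/day.
Duration = 28 / 10.6 = 2.642 ≈ 2.6 days.

2.6 days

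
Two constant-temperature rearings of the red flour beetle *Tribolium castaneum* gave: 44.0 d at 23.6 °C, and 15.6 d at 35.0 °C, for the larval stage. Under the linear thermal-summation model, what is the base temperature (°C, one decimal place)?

17.3 °C

Under the model K = D·(T − T_b), so D₁·(T₁ − T_b) = D₂·(T₂ − T_b).
44.0·(23.6 − T_b) = 15.6·(35.0 − T_b)
T_b = (44.0·23.6 − 15.6·35.0) / (44.0 − 15.6) = 492.40 / 28.4 = 17.338 °C ≈ 17.3 °C.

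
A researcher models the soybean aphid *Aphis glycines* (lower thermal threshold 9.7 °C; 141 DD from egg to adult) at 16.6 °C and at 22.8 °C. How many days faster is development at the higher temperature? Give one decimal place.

At 16.6 °C: 141 / (16.6 − 9.7) = 141 / 6.9 = 20.435 d.
At 22.8 °C: 141 / (22.8 − 9.7) = 141 / 13.1 = 10.763 d.
Difference = |20.435 − 10.763| = 9.671 ≈ 9.7 days.

9.7 days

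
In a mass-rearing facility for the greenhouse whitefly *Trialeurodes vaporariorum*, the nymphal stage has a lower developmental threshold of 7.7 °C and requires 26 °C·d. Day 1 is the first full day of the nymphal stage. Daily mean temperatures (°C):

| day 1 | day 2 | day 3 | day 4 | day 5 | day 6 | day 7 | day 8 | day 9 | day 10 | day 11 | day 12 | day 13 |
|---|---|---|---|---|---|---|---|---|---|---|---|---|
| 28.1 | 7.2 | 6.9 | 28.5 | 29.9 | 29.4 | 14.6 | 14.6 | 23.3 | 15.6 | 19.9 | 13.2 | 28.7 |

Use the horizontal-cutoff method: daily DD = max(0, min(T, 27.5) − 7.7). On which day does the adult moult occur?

day 4

Daily DD above 7.7 °C (capped at 19.8): 19.8, 0.0, 0.0, 19.8, 19.8, 19.8, 6.9, 6.9, 15.6, 7.9, 12.2, 5.5, 19.8.
Cumulative: 19.8, 19.8, 19.8, 39.6, 59.4, 79.2, 86.1, 93.0, 108.6, 116.5, 128.7, 134.2, 154.0.
The total first reaches 26 DD on day 4.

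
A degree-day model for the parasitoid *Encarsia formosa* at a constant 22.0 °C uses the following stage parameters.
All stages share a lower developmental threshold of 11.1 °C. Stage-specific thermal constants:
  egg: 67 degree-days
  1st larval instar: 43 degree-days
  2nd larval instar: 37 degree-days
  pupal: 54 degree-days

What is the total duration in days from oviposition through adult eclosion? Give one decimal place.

Daily accumulation at 22.0 °C = 22.0 − 11.1 = 10.9 DD/day.
Total K = 67 + 43 + 37 + 54 = 201 DD.
Total duration = 201 / 10.9 = 18.440 ≈ 18.4 days.

18.4 days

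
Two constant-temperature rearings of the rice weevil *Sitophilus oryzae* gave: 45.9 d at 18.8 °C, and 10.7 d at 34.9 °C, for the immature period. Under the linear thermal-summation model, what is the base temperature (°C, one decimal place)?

13.9 °C

Under the model K = D·(T − T_b), so D₁·(T₁ − T_b) = D₂·(T₂ − T_b).
45.9·(18.8 − T_b) = 10.7·(34.9 − T_b)
T_b = (45.9·18.8 − 10.7·34.9) / (45.9 − 10.7) = 489.49 / 35.2 = 13.906 °C ≈ 13.9 °C.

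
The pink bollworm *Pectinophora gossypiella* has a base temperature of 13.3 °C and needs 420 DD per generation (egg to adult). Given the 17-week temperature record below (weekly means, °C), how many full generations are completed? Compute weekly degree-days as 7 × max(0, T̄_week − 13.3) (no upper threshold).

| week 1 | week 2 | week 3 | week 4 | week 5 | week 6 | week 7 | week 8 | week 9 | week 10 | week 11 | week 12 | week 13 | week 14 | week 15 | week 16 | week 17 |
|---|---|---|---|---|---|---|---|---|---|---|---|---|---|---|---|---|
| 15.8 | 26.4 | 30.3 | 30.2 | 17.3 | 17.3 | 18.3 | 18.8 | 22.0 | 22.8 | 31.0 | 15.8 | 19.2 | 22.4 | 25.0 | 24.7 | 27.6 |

Weekly DD (7 × max(0, T̄ − 13.3)): 17.5, 91.7, 119.0, 118.3, 28.0, 28.0, 35.0, 38.5, 60.9, 66.5, 123.9, 17.5, 41.3, 63.7, 81.9, 79.8, 100.1.
Season total = 1111.6 DD.
Complete generations = ⌊1111.6 / 420⌋ = 2.

2 generations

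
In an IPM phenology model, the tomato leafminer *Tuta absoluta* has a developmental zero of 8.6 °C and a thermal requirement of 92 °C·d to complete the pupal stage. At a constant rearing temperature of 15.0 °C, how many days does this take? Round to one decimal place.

14.4 days

Daily accumulation = 15.0 − 8.6 = 6.4 DD/day.
Duration = 92 / 6.4 = 14.375 ≈ 14.4 days.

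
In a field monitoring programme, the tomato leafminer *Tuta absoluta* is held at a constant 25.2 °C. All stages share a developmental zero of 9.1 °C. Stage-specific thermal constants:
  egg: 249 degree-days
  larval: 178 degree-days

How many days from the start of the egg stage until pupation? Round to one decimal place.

26.5 days

Daily accumulation at 25.2 °C = 25.2 − 9.1 = 16.1 DD/day.
Total K = 249 + 178 = 427 DD.
Total duration = 427 / 16.1 = 26.522 ≈ 26.5 days.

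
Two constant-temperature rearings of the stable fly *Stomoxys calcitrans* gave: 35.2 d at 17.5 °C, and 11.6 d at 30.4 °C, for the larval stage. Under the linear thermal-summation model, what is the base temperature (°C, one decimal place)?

11.2 °C

Under the model K = D·(T − T_b), so D₁·(T₁ − T_b) = D₂·(T₂ − T_b).
35.2·(17.5 − T_b) = 11.6·(30.4 − T_b)
T_b = (35.2·17.5 − 11.6·30.4) / (35.2 − 11.6) = 263.36 / 23.6 = 11.159 °C ≈ 11.2 °C.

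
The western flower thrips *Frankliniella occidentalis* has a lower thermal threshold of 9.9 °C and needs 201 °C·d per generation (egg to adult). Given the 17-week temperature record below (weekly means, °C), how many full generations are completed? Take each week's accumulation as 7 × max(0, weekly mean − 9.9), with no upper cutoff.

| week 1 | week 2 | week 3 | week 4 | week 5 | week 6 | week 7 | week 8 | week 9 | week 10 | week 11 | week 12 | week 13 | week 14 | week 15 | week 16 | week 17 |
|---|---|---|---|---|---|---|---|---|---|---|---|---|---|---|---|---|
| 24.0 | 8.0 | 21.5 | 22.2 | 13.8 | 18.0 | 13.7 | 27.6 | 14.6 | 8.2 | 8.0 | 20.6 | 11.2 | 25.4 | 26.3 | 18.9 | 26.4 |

5 generations

Weekly DD (7 × max(0, T̄ − 9.9)): 98.7, 0.0, 81.2, 86.1, 27.3, 56.7, 26.6, 123.9, 32.9, 0.0, 0.0, 74.9, 9.1, 108.5, 114.8, 63.0, 115.5.
Season total = 1019.2 DD.
Complete generations = ⌊1019.2 / 201⌋ = 5.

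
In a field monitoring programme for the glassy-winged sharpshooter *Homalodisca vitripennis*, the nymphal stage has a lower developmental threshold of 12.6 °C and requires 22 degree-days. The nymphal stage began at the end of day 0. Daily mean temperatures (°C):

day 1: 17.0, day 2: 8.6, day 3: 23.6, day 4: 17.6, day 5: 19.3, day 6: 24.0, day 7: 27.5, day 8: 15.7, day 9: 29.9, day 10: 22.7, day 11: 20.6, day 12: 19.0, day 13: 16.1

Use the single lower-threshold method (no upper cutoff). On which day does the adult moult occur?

Daily DD above 12.6 °C: 4.4, 0.0, 11.0, 5.0, 6.7, 11.4, 14.9, 3.1, 17.3, 10.1, 8.0, 6.4, 3.5.
Cumulative: 4.4, 4.4, 15.4, 20.4, 27.1, 38.5, 53.4, 56.5, 73.8, 83.9, 91.9, 98.3, 101.8.
The total first reaches 22 DD on day 5.

day 5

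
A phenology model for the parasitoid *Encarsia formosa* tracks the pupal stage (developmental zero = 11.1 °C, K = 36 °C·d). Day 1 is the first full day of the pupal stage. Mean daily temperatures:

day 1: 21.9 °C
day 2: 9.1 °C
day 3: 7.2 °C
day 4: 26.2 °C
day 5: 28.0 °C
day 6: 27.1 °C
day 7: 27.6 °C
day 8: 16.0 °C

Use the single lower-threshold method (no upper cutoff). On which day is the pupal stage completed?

Daily DD above 11.1 °C: 10.8, 0.0, 0.0, 15.1, 16.9, 16.0, 16.5, 4.9.
Cumulative: 10.8, 10.8, 10.8, 25.9, 42.8, 58.8, 75.3, 80.2.
The total first reaches 36 DD on day 5.

day 5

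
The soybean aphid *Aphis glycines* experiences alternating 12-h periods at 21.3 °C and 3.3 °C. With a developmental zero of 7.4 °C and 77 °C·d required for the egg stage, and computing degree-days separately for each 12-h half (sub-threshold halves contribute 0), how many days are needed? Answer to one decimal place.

11.1 days

Day half: max(0, 21.3 − 7.4) × 0.5 = 13.9 × 0.5 = 6.95 DD.
Night half: max(0, 3.3 − 7.4) × 0.5 = 0.0 × 0.5 = 0.00 DD.
Per 24 h: 6.95 DD/day.
Duration = 77 / 6.95 = 11.079 ≈ 11.1 days.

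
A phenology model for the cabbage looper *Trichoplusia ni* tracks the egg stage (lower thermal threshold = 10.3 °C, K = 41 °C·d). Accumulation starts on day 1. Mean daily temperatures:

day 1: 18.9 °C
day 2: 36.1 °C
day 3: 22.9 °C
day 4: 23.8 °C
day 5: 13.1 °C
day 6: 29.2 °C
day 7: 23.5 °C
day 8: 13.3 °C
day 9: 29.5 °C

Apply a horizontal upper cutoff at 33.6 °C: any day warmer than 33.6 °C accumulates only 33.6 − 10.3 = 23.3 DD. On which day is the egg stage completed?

day 3

Daily DD above 10.3 °C (capped at 23.3): 8.6, 23.3, 12.6, 13.5, 2.8, 18.9, 13.2, 3.0, 19.2.
Cumulative: 8.6, 31.9, 44.5, 58.0, 60.8, 79.7, 92.9, 95.9, 115.1.
The total first reaches 41 DD on day 3.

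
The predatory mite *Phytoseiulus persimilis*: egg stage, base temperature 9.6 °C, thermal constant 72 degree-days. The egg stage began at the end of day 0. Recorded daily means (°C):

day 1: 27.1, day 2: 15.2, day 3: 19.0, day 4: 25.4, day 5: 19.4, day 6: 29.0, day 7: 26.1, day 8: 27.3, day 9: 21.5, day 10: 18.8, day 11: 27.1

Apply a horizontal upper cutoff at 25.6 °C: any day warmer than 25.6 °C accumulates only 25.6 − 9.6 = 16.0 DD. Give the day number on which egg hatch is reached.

Daily DD above 9.6 °C (capped at 16.0): 16.0, 5.6, 9.4, 15.8, 9.8, 16.0, 16.0, 16.0, 11.9, 9.2, 16.0.
Cumulative: 16.0, 21.6, 31.0, 46.8, 56.6, 72.6, 88.6, 104.6, 116.5, 125.7, 141.7.
The total first reaches 72 DD on day 6.

day 6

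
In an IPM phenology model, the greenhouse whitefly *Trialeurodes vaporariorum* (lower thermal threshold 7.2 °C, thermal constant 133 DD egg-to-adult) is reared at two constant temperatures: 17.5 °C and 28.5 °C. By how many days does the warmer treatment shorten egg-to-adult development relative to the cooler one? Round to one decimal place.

At 17.5 °C: 133 / (17.5 − 7.2) = 133 / 10.3 = 12.913 d.
At 28.5 °C: 133 / (28.5 − 7.2) = 133 / 21.3 = 6.244 d.
Difference = |12.913 − 6.244| = 6.668 ≈ 6.7 days.

6.7 days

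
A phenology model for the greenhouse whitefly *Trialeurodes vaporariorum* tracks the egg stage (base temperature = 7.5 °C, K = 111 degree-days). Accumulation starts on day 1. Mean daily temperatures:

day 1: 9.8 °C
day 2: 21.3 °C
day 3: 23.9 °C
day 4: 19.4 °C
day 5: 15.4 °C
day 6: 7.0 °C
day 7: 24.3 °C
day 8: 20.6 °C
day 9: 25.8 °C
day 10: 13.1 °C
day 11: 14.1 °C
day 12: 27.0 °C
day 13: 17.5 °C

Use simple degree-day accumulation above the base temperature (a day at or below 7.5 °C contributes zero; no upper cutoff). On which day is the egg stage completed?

Daily DD above 7.5 °C: 2.3, 13.8, 16.4, 11.9, 7.9, 0.0, 16.8, 13.1, 18.3, 5.6, 6.6, 19.5, 10.0.
Cumulative: 2.3, 16.1, 32.5, 44.4, 52.3, 52.3, 69.1, 82.2, 100.5, 106.1, 112.7, 132.2, 142.2.
The total first reaches 111 DD on day 11.

day 11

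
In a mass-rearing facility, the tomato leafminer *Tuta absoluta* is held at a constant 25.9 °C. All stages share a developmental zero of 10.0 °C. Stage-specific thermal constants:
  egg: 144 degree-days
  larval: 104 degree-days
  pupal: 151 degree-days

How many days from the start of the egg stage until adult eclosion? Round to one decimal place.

25.1 days

Daily accumulation at 25.9 °C = 25.9 − 10.0 = 15.9 DD/day.
Total K = 144 + 104 + 151 = 399 DD.
Total duration = 399 / 15.9 = 25.094 ≈ 25.1 days.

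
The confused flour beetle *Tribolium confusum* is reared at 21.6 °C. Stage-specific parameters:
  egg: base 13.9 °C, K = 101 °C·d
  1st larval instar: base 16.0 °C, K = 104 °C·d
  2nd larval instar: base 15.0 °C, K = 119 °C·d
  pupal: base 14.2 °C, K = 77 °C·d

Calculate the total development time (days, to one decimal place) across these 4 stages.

60.1 days

egg: 101 / (21.6 − 13.9) = 101 / 7.7 = 13.117 d.
1st larval instar: 104 / (21.6 − 16.0) = 104 / 5.6 = 18.571 d.
2nd larval instar: 119 / (21.6 − 15.0) = 119 / 6.6 = 18.030 d.
pupal: 77 / (21.6 − 14.2) = 77 / 7.4 = 10.405 d.
Sum = 60.124 ≈ 60.1 days.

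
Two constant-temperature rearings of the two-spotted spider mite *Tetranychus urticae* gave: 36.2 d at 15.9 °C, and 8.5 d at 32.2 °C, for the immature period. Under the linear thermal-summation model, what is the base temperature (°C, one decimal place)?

10.9 °C

Linear rate model ⇒ the product D·(T − T_b) is constant across temperatures.
36.2·(15.9 − T_b) = 8.5·(32.2 − T_b)
T_b = (36.2·15.9 − 8.5·32.2) / (36.2 − 8.5) = 301.88 / 27.7 = 10.898 °C ≈ 10.9 °C.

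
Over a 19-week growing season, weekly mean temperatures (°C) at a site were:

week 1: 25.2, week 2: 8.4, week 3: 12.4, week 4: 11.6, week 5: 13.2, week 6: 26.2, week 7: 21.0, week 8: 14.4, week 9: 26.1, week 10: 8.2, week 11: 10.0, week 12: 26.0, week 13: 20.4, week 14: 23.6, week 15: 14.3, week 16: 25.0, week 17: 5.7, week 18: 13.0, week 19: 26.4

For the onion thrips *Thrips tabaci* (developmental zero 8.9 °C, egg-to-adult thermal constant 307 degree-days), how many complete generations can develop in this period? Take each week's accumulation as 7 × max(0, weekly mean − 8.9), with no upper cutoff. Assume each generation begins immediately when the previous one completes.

3 generations

Weekly DD (7 × max(0, T̄ − 8.9)): 114.1, 0.0, 24.5, 18.9, 30.1, 121.1, 84.7, 38.5, 120.4, 0.0, 7.7, 119.7, 80.5, 102.9, 37.8, 112.7, 0.0, 28.7, 122.5.
Season total = 1164.8 DD.
Complete generations = ⌊1164.8 / 307⌋ = 3.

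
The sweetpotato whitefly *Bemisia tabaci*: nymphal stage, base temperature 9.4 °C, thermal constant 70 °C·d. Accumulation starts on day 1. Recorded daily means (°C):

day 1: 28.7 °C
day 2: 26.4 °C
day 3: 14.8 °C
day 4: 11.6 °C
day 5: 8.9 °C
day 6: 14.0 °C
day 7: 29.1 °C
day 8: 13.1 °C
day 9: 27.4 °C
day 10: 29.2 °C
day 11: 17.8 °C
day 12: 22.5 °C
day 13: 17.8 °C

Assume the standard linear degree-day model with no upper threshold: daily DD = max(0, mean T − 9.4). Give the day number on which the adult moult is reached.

day 8

Daily DD above 9.4 °C: 19.3, 17.0, 5.4, 2.2, 0.0, 4.6, 19.7, 3.7, 18.0, 19.8, 8.4, 13.1, 8.4.
Cumulative: 19.3, 36.3, 41.7, 43.9, 43.9, 48.5, 68.2, 71.9, 89.9, 109.7, 118.1, 131.2, 139.6.
The total first reaches 70 DD on day 8.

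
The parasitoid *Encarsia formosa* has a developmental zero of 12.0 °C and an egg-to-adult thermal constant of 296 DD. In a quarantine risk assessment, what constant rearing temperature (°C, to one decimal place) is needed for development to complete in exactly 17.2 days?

Required daily accumulation = 296 / 17.2 = 17.209 DD/day.
T = T_base + 17.209 = 12.0 + 17.209 = 29.209 ≈ 29.2 °C.

29.2 °C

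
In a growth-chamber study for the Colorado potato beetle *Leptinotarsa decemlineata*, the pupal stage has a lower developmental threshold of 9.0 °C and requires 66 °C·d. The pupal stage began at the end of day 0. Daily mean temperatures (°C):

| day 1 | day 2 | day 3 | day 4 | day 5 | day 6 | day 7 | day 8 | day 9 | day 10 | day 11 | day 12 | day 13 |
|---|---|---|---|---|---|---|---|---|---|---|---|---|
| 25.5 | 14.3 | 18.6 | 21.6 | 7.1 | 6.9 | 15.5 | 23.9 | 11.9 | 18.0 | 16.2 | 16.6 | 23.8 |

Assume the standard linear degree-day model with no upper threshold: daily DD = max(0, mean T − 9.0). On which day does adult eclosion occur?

day 9

Daily DD above 9.0 °C: 16.5, 5.3, 9.6, 12.6, 0.0, 0.0, 6.5, 14.9, 2.9, 9.0, 7.2, 7.6, 14.8.
Cumulative: 16.5, 21.8, 31.4, 44.0, 44.0, 44.0, 50.5, 65.4, 68.3, 77.3, 84.5, 92.1, 106.9.
The total first reaches 66 DD on day 9.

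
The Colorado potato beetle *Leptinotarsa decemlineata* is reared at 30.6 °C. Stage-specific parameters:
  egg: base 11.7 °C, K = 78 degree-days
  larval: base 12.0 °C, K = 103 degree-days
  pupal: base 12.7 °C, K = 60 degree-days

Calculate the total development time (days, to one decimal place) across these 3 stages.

egg: 78 / (30.6 − 11.7) = 78 / 18.9 = 4.127 d.
larval: 103 / (30.6 − 12.0) = 103 / 18.6 = 5.538 d.
pupal: 60 / (30.6 − 12.7) = 60 / 17.9 = 3.352 d.
Sum = 13.017 ≈ 13.0 days.

13.0 days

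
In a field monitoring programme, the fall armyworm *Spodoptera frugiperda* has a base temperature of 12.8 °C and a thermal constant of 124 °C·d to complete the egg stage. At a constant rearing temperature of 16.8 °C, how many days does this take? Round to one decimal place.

31.0 days

Daily accumulation = 16.8 − 12.8 = 4.0 DD/day.
Duration = 124 / 4.0 = 31.000 ≈ 31.0 days.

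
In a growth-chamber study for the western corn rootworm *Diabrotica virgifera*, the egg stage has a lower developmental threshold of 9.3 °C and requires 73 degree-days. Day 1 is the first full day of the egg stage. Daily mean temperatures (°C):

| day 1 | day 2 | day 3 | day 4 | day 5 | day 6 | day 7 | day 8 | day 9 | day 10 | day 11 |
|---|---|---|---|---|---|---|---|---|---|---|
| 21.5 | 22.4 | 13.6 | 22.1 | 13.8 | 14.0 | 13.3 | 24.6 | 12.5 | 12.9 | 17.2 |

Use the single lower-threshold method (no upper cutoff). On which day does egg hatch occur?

day 9

Daily DD above 9.3 °C: 12.2, 13.1, 4.3, 12.8, 4.5, 4.7, 4.0, 15.3, 3.2, 3.6, 7.9.
Cumulative: 12.2, 25.3, 29.6, 42.4, 46.9, 51.6, 55.6, 70.9, 74.1, 77.7, 85.6.
The total first reaches 73 DD on day 9.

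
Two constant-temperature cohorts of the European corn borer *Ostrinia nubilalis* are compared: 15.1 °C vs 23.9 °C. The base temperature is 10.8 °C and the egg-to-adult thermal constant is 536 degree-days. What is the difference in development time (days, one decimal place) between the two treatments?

At 15.1 °C: 536 / (15.1 − 10.8) = 536 / 4.3 = 124.651 d.
At 23.9 °C: 536 / (23.9 − 10.8) = 536 / 13.1 = 40.916 d.
Difference = |124.651 − 40.916| = 83.735 ≈ 83.7 days.

83.7 days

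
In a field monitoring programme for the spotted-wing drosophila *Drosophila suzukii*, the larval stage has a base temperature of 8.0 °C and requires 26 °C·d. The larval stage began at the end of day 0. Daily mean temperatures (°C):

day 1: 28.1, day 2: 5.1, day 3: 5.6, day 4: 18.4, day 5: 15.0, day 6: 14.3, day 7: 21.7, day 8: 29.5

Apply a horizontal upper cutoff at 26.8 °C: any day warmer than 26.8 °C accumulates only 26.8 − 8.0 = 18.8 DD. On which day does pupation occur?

day 4

Daily DD above 8.0 °C (capped at 18.8): 18.8, 0.0, 0.0, 10.4, 7.0, 6.3, 13.7, 18.8.
Cumulative: 18.8, 18.8, 18.8, 29.2, 36.2, 42.5, 56.2, 75.0.
The total first reaches 26 DD on day 4.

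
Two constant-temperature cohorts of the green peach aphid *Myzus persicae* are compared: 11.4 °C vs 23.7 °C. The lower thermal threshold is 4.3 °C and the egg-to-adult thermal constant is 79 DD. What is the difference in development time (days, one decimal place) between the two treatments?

7.1 days

At 11.4 °C: 79 / (11.4 − 4.3) = 79 / 7.1 = 11.127 d.
At 23.7 °C: 79 / (23.7 − 4.3) = 79 / 19.4 = 4.072 d.
Difference = |11.127 − 4.072| = 7.055 ≈ 7.1 days.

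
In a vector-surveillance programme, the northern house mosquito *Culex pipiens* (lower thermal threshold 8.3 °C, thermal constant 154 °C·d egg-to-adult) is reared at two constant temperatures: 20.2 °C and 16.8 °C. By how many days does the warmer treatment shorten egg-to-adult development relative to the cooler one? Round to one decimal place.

5.2 days

At 20.2 °C: 154 / (20.2 − 8.3) = 154 / 11.9 = 12.941 d.
At 16.8 °C: 154 / (16.8 − 8.3) = 154 / 8.5 = 18.118 d.
Difference = |12.941 − 18.118| = 5.176 ≈ 5.2 days.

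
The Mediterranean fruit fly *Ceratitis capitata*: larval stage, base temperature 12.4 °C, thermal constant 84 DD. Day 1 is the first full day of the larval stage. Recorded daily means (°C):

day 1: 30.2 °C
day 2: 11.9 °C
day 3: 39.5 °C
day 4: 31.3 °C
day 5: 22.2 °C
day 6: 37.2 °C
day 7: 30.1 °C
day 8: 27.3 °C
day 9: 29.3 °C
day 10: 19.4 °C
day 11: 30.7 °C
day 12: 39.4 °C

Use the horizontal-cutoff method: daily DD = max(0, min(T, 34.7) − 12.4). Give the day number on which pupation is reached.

day 6

Daily DD above 12.4 °C (capped at 22.3): 17.8, 0.0, 22.3, 18.9, 9.8, 22.3, 17.7, 14.9, 16.9, 7.0, 18.3, 22.3.
Cumulative: 17.8, 17.8, 40.1, 59.0, 68.8, 91.1, 108.8, 123.7, 140.6, 147.6, 165.9, 188.2.
The total first reaches 84 DD on day 6.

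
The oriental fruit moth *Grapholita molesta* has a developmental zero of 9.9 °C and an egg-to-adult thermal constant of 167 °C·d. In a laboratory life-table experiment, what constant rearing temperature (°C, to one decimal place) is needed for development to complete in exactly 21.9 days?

17.5 °C

Required daily accumulation = 167 / 21.9 = 7.626 DD/day.
T = T_base + 7.626 = 9.9 + 7.626 = 17.526 ≈ 17.5 °C.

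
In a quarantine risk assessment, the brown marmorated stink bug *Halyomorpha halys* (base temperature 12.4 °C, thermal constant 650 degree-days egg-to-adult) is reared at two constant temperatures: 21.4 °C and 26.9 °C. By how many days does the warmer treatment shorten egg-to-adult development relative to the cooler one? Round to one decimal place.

27.4 days

At 21.4 °C: 650 / (21.4 − 12.4) = 650 / 9.0 = 72.222 d.
At 26.9 °C: 650 / (26.9 − 12.4) = 650 / 14.5 = 44.828 d.
Difference = |72.222 − 44.828| = 27.395 ≈ 27.4 days.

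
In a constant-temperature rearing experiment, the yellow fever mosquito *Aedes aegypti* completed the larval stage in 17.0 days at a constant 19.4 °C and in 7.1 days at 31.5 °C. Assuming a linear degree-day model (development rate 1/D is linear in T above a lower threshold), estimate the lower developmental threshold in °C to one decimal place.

10.7 °C

Linear rate model ⇒ the product D·(T − T_b) is constant across temperatures.
17.0·(19.4 − T_b) = 7.1·(31.5 − T_b)
T_b = (17.0·19.4 − 7.1·31.5) / (17.0 − 7.1) = 106.15 / 9.9 = 10.722 °C ≈ 10.7 °C.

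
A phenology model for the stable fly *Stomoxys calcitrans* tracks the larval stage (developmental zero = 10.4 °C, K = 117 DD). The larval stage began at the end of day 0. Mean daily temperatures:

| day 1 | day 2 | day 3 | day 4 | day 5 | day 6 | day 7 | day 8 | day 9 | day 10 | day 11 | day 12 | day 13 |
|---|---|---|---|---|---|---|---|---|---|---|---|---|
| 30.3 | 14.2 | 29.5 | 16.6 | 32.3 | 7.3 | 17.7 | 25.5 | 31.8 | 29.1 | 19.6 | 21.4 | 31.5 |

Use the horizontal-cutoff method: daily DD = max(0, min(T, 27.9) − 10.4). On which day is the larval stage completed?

day 10

Daily DD above 10.4 °C (capped at 17.5): 17.5, 3.8, 17.5, 6.2, 17.5, 0.0, 7.3, 15.1, 17.5, 17.5, 9.2, 11.0, 17.5.
Cumulative: 17.5, 21.3, 38.8, 45.0, 62.5, 62.5, 69.8, 84.9, 102.4, 119.9, 129.1, 140.1, 157.6.
The total first reaches 117 DD on day 10.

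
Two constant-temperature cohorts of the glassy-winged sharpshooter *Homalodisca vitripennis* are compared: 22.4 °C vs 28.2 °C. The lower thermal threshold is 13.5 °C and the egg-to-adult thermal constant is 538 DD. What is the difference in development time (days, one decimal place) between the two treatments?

At 22.4 °C: 538 / (22.4 − 13.5) = 538 / 8.9 = 60.449 d.
At 28.2 °C: 538 / (28.2 − 13.5) = 538 / 14.7 = 36.599 d.
Difference = |60.449 − 36.599| = 23.851 ≈ 23.9 days.

23.9 days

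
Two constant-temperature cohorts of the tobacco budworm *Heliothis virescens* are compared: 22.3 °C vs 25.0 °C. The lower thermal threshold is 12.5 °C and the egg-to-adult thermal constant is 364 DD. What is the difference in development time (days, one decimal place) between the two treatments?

8.0 days

At 22.3 °C: 364 / (22.3 − 12.5) = 364 / 9.8 = 37.143 d.
At 25.0 °C: 364 / (25.0 − 12.5) = 364 / 12.5 = 29.120 d.
Difference = |37.143 − 29.120| = 8.023 ≈ 8.0 days.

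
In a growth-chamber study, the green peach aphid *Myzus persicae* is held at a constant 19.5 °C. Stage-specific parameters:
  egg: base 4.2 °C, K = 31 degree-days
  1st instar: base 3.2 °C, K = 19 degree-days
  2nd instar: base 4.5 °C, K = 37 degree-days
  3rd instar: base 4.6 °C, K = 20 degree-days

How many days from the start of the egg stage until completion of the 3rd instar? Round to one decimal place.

egg: 31 / (19.5 − 4.2) = 31 / 15.3 = 2.026 d.
1st instar: 19 / (19.5 − 3.2) = 19 / 16.3 = 1.166 d.
2nd instar: 37 / (19.5 − 4.5) = 37 / 15.0 = 2.467 d.
3rd instar: 20 / (19.5 − 4.6) = 20 / 14.9 = 1.342 d.
Sum = 7.001 ≈ 7.0 days.

7.0 days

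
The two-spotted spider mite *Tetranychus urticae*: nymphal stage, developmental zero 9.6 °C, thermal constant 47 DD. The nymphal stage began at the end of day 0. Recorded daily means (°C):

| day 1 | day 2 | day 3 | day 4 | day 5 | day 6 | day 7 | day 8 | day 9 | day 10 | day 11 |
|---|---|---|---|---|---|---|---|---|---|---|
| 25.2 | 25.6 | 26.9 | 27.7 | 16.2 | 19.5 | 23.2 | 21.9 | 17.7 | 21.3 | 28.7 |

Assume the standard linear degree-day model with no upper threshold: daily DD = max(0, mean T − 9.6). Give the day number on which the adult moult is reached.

Daily DD above 9.6 °C: 15.6, 16.0, 17.3, 18.1, 6.6, 9.9, 13.6, 12.3, 8.1, 11.7, 19.1.
Cumulative: 15.6, 31.6, 48.9, 67.0, 73.6, 83.5, 97.1, 109.4, 117.5, 129.2, 148.3.
The total first reaches 47 DD on day 3.

day 3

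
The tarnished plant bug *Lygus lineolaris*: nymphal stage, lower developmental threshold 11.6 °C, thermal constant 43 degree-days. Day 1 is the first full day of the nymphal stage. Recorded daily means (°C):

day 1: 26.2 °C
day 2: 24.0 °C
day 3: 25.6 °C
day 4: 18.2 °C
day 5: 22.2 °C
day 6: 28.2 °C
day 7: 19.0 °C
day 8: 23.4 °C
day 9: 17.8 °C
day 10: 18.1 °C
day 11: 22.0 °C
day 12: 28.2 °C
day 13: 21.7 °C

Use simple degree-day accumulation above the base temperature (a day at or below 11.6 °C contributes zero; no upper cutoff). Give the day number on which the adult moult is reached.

day 4

Daily DD above 11.6 °C: 14.6, 12.4, 14.0, 6.6, 10.6, 16.6, 7.4, 11.8, 6.2, 6.5, 10.4, 16.6, 10.1.
Cumulative: 14.6, 27.0, 41.0, 47.6, 58.2, 74.8, 82.2, 94.0, 100.2, 106.7, 117.1, 133.7, 143.8.
The total first reaches 43 DD on day 4.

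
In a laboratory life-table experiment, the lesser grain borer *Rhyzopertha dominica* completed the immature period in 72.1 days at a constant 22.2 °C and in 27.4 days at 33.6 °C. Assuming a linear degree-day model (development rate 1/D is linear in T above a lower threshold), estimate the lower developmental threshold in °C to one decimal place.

15.2 °C

Equal thermal constants: D₁(T₁ − T_b) = D₂(T₂ − T_b).
72.1·(22.2 − T_b) = 27.4·(33.6 − T_b)
T_b = (72.1·22.2 − 27.4·33.6) / (72.1 − 27.4) = 679.98 / 44.7 = 15.212 °C ≈ 15.2 °C.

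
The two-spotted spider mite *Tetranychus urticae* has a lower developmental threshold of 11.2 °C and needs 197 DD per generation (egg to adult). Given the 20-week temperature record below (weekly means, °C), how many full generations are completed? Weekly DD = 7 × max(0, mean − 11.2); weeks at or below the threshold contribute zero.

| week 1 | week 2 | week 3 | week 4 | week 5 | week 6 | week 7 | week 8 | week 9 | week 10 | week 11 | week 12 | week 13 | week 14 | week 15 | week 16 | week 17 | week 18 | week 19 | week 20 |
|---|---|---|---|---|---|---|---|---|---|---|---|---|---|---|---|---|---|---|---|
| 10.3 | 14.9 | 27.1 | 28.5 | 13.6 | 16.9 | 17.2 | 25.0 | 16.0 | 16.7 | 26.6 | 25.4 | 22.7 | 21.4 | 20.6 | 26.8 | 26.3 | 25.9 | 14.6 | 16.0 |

Weekly DD (7 × max(0, T̄ − 11.2)): 0.0, 25.9, 111.3, 121.1, 16.8, 39.9, 42.0, 96.6, 33.6, 38.5, 107.8, 99.4, 80.5, 71.4, 65.8, 109.2, 105.7, 102.9, 23.8, 33.6.
Season total = 1325.8 DD.
Complete generations = ⌊1325.8 / 197⌋ = 6.

6 generations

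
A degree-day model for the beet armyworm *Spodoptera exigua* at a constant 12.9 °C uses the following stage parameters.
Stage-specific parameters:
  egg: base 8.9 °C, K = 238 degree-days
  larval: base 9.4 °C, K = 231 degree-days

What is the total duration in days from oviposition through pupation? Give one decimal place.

egg: 238 / (12.9 − 8.9) = 238 / 4.0 = 59.500 d.
larval: 231 / (12.9 − 9.4) = 231 / 3.5 = 66.000 d.
Sum = 125.500 ≈ 125.5 days.

125.5 days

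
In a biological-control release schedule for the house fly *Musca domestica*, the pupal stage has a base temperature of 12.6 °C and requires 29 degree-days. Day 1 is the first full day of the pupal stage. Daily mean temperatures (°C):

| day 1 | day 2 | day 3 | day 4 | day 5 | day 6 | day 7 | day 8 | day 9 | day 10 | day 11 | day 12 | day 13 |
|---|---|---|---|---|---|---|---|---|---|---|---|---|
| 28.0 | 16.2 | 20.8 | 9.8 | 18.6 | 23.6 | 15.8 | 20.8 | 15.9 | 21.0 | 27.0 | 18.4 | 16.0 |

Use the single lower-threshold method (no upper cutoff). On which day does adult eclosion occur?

day 5

Daily DD above 12.6 °C: 15.4, 3.6, 8.2, 0.0, 6.0, 11.0, 3.2, 8.2, 3.3, 8.4, 14.4, 5.8, 3.4.
Cumulative: 15.4, 19.0, 27.2, 27.2, 33.2, 44.2, 47.4, 55.6, 58.9, 67.3, 81.7, 87.5, 90.9.
The total first reaches 29 DD on day 5.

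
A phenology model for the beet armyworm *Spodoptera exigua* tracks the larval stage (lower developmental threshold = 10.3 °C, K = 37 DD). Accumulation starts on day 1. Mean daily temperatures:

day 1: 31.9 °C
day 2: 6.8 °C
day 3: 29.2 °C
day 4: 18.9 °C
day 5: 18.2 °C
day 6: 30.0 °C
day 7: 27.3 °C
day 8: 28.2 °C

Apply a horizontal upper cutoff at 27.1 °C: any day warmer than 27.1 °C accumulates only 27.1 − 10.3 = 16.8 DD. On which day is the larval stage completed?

day 4

Daily DD above 10.3 °C (capped at 16.8): 16.8, 0.0, 16.8, 8.6, 7.9, 16.8, 16.8, 16.8.
Cumulative: 16.8, 16.8, 33.6, 42.2, 50.1, 66.9, 83.7, 100.5.
The total first reaches 37 DD on day 4.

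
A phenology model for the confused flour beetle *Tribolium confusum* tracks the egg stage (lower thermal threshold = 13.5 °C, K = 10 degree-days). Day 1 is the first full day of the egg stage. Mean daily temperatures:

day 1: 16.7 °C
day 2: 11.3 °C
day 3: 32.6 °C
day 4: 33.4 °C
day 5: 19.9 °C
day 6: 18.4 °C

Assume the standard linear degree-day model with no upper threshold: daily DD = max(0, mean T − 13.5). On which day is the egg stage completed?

Daily DD above 13.5 °C: 3.2, 0.0, 19.1, 19.9, 6.4, 4.9.
Cumulative: 3.2, 3.2, 22.3, 42.2, 48.6, 53.5.
The total first reaches 10 DD on day 3.

day 3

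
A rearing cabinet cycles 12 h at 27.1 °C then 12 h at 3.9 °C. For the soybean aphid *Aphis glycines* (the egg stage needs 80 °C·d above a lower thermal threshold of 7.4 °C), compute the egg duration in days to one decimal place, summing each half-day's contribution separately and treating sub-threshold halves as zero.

8.1 days

Day half: max(0, 27.1 − 7.4) × 0.5 = 19.7 × 0.5 = 9.85 DD.
Night half: max(0, 3.9 − 7.4) × 0.5 = 0.0 × 0.5 = 0.00 DD.
Per 24 h: 9.85 DD/day.
Duration = 80 / 9.85 = 8.122 ≈ 8.1 days.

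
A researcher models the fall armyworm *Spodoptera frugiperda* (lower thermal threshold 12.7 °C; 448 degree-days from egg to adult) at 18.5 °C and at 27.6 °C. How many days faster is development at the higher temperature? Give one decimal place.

At 18.5 °C: 448 / (18.5 − 12.7) = 448 / 5.8 = 77.241 d.
At 27.6 °C: 448 / (27.6 − 12.7) = 448 / 14.9 = 30.067 d.
Difference = |77.241 − 30.067| = 47.174 ≈ 47.2 days.

47.2 days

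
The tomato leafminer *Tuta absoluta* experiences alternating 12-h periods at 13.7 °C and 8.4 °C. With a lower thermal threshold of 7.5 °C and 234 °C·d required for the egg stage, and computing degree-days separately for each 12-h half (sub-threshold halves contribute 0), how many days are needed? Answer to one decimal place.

65.9 days

Day half: max(0, 13.7 − 7.5) × 0.5 = 6.2 × 0.5 = 3.10 DD.
Night half: max(0, 8.4 − 7.5) × 0.5 = 0.9 × 0.5 = 0.45 DD.
Per 24 h: 3.55 DD/day.
Duration = 234 / 3.55 = 65.915 ≈ 65.9 days.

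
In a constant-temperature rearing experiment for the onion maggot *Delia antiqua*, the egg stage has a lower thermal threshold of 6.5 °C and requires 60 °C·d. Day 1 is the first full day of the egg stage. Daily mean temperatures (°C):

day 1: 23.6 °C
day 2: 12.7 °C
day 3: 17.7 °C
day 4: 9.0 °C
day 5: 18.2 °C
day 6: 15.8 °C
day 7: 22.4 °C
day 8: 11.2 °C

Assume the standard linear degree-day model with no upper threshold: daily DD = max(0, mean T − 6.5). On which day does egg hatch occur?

Daily DD above 6.5 °C: 17.1, 6.2, 11.2, 2.5, 11.7, 9.3, 15.9, 4.7.
Cumulative: 17.1, 23.3, 34.5, 37.0, 48.7, 58.0, 73.9, 78.6.
The total first reaches 60 DD on day 7.

day 7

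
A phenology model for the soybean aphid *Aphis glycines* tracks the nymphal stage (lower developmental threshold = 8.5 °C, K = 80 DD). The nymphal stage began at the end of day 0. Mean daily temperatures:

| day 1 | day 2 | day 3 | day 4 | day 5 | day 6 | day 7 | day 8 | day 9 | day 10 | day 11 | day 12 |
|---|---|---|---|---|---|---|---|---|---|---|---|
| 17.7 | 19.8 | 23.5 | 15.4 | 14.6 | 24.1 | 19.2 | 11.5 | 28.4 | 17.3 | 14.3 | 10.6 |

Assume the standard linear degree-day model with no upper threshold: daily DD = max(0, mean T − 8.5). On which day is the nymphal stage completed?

Daily DD above 8.5 °C: 9.2, 11.3, 15.0, 6.9, 6.1, 15.6, 10.7, 3.0, 19.9, 8.8, 5.8, 2.1.
Cumulative: 9.2, 20.5, 35.5, 42.4, 48.5, 64.1, 74.8, 77.8, 97.7, 106.5, 112.3, 114.4.
The total first reaches 80 DD on day 9.

day 9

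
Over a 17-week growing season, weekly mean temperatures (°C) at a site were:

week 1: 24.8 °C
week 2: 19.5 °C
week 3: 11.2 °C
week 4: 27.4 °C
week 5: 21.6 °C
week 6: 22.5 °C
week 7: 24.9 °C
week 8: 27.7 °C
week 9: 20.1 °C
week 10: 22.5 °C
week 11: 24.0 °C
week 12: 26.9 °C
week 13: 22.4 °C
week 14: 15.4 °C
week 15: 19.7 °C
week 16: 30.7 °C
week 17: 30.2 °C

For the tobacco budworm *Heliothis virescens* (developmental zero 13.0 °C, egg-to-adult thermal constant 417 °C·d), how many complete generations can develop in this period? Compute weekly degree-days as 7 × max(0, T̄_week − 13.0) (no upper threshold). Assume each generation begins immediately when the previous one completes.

Weekly DD (7 × max(0, T̄ − 13.0)): 82.6, 45.5, 0.0, 100.8, 60.2, 66.5, 83.3, 102.9, 49.7, 66.5, 77.0, 97.3, 65.8, 16.8, 46.9, 123.9, 120.4.
Season total = 1206.1 DD.
Complete generations = ⌊1206.1 / 417⌋ = 2.

2 generations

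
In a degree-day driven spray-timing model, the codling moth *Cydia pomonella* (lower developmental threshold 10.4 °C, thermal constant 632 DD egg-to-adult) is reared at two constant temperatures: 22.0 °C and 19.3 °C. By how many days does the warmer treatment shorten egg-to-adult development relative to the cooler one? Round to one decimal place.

At 22.0 °C: 632 / (22.0 − 10.4) = 632 / 11.6 = 54.483 d.
At 19.3 °C: 632 / (19.3 − 10.4) = 632 / 8.9 = 71.011 d.
Difference = |54.483 − 71.011| = 16.528 ≈ 16.5 days.

16.5 days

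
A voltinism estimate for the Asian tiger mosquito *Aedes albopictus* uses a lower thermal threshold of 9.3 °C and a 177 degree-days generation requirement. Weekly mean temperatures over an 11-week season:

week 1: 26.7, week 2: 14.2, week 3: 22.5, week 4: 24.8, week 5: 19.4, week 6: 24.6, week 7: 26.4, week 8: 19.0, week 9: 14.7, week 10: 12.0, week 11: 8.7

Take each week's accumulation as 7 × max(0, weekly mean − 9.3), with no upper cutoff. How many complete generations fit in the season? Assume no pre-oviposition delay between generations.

Weekly DD (7 × max(0, T̄ − 9.3)): 121.8, 34.3, 92.4, 108.5, 70.7, 107.1, 119.7, 67.9, 37.8, 18.9, 0.0.
Season total = 779.1 DD.
Complete generations = ⌊779.1 / 177⌋ = 4.

4 generations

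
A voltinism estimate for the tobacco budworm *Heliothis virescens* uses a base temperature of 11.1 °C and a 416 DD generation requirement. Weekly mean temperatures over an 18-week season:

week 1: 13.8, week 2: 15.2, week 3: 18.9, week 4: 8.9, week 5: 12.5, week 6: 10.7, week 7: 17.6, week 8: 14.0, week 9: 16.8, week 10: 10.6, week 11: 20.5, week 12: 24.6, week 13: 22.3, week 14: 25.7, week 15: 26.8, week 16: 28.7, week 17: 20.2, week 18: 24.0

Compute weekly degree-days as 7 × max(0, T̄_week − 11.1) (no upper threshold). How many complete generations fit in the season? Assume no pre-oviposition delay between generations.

2 generations

Weekly DD (7 × max(0, T̄ − 11.1)): 18.9, 28.7, 54.6, 0.0, 9.8, 0.0, 45.5, 20.3, 39.9, 0.0, 65.8, 94.5, 78.4, 102.2, 109.9, 123.2, 63.7, 90.3.
Season total = 945.7 DD.
Complete generations = ⌊945.7 / 416⌋ = 2.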